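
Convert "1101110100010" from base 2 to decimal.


Input: "1101110100010" in base 2
Positional expansion:
  Digit '1' (value 1) x 2^12 = 4096
  Digit '1' (value 1) x 2^11 = 2048
  Digit '0' (value 0) x 2^10 = 0
  Digit '1' (value 1) x 2^9 = 512
  Digit '1' (value 1) x 2^8 = 256
  Digit '1' (value 1) x 2^7 = 128
  Digit '0' (value 0) x 2^6 = 0
  Digit '1' (value 1) x 2^5 = 32
  Digit '0' (value 0) x 2^4 = 0
  Digit '0' (value 0) x 2^3 = 0
  Digit '0' (value 0) x 2^2 = 0
  Digit '1' (value 1) x 2^1 = 2
  Digit '0' (value 0) x 2^0 = 0
Sum = 7074

7074


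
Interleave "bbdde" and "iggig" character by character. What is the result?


Interleaving "bbdde" and "iggig":
  Position 0: 'b' from first, 'i' from second => "bi"
  Position 1: 'b' from first, 'g' from second => "bg"
  Position 2: 'd' from first, 'g' from second => "dg"
  Position 3: 'd' from first, 'i' from second => "di"
  Position 4: 'e' from first, 'g' from second => "eg"
Result: bibgdgdieg

bibgdgdieg


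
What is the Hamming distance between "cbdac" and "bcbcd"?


Comparing "cbdac" and "bcbcd" position by position:
  Position 0: 'c' vs 'b' => differ
  Position 1: 'b' vs 'c' => differ
  Position 2: 'd' vs 'b' => differ
  Position 3: 'a' vs 'c' => differ
  Position 4: 'c' vs 'd' => differ
Total differences (Hamming distance): 5

5


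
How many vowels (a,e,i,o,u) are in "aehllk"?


Input: aehllk
Checking each character:
  'a' at position 0: vowel (running total: 1)
  'e' at position 1: vowel (running total: 2)
  'h' at position 2: consonant
  'l' at position 3: consonant
  'l' at position 4: consonant
  'k' at position 5: consonant
Total vowels: 2

2


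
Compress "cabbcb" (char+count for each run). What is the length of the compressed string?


Input: cabbcb
Runs:
  'c' x 1 => "c1"
  'a' x 1 => "a1"
  'b' x 2 => "b2"
  'c' x 1 => "c1"
  'b' x 1 => "b1"
Compressed: "c1a1b2c1b1"
Compressed length: 10

10


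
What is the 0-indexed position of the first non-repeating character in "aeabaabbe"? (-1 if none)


Input: aeabaabbe
Character frequencies:
  'a': 4
  'b': 3
  'e': 2
Scanning left to right for freq == 1:
  Position 0 ('a'): freq=4, skip
  Position 1 ('e'): freq=2, skip
  Position 2 ('a'): freq=4, skip
  Position 3 ('b'): freq=3, skip
  Position 4 ('a'): freq=4, skip
  Position 5 ('a'): freq=4, skip
  Position 6 ('b'): freq=3, skip
  Position 7 ('b'): freq=3, skip
  Position 8 ('e'): freq=2, skip
  No unique character found => answer = -1

-1


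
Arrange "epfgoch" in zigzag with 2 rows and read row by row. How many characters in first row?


Zigzag "epfgoch" into 2 rows:
Placing characters:
  'e' => row 0
  'p' => row 1
  'f' => row 0
  'g' => row 1
  'o' => row 0
  'c' => row 1
  'h' => row 0
Rows:
  Row 0: "efoh"
  Row 1: "pgc"
First row length: 4

4


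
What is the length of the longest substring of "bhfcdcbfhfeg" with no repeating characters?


Input: "bhfcdcbfhfeg"
Sliding window (track last position of each char):
  Position 0 ('b'): window [0,0] length 1 -- new best
  Position 1 ('h'): window [0,1] length 2 -- new best
  Position 2 ('f'): window [0,2] length 3 -- new best
  Position 3 ('c'): window [0,3] length 4 -- new best
  Position 4 ('d'): window [0,4] length 5 -- new best
  Position 5 ('c'): repeat (last at 3), move window start to 4
  Position 5 ('c'): window [4,5] length 2
  Position 6 ('b'): window [4,6] length 3
  Position 7 ('f'): window [4,7] length 4
  Position 8 ('h'): window [4,8] length 5
  Position 9 ('f'): repeat (last at 7), move window start to 8
  Position 9 ('f'): window [8,9] length 2
  Position 10 ('e'): window [8,10] length 3
  Position 11 ('g'): window [8,11] length 4
Longest substring with no repeats: "bhfcd" with length 5

5


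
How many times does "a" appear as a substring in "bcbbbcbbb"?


Searching for "a" in "bcbbbcbbb"
Scanning each position:
  Position 0: "b" => no
  Position 1: "c" => no
  Position 2: "b" => no
  Position 3: "b" => no
  Position 4: "b" => no
  Position 5: "c" => no
  Position 6: "b" => no
  Position 7: "b" => no
  Position 8: "b" => no
Total occurrences: 0

0


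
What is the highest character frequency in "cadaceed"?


Input: cadaceed
Character counts:
  'a': 2
  'c': 2
  'd': 2
  'e': 2
Maximum frequency: 2

2


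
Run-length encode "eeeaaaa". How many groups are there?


Input: eeeaaaa
Scanning for consecutive runs:
  Group 1: 'e' x 3 (positions 0-2)
  Group 2: 'a' x 4 (positions 3-6)
Total groups: 2

2


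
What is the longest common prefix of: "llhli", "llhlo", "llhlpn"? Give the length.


Words: llhli, llhlo, llhlpn
  Position 0: all 'l' => match
  Position 1: all 'l' => match
  Position 2: all 'h' => match
  Position 3: all 'l' => match
  Position 4: ('i', 'o', 'p') => mismatch, stop
LCP = "llhl" (length 4)

4


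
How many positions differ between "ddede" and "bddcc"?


Comparing "ddede" and "bddcc" position by position:
  Position 0: 'd' vs 'b' => DIFFER
  Position 1: 'd' vs 'd' => same
  Position 2: 'e' vs 'd' => DIFFER
  Position 3: 'd' vs 'c' => DIFFER
  Position 4: 'e' vs 'c' => DIFFER
Positions that differ: 4

4


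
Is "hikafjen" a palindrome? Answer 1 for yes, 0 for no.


Input: hikafjen
Reversed: nejfakih
  Compare pos 0 ('h') with pos 7 ('n'): MISMATCH
  Compare pos 1 ('i') with pos 6 ('e'): MISMATCH
  Compare pos 2 ('k') with pos 5 ('j'): MISMATCH
  Compare pos 3 ('a') with pos 4 ('f'): MISMATCH
Result: not a palindrome

0


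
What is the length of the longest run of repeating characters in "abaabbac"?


Input: "abaabbac"
Scanning for longest run:
  Position 1 ('b'): new char, reset run to 1
  Position 2 ('a'): new char, reset run to 1
  Position 3 ('a'): continues run of 'a', length=2
  Position 4 ('b'): new char, reset run to 1
  Position 5 ('b'): continues run of 'b', length=2
  Position 6 ('a'): new char, reset run to 1
  Position 7 ('c'): new char, reset run to 1
Longest run: 'a' with length 2

2


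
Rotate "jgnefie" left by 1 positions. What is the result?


Input: "jgnefie", rotate left by 1
First 1 characters: "j"
Remaining characters: "gnefie"
Concatenate remaining + first: "gnefie" + "j" = "gnefiej"

gnefiej


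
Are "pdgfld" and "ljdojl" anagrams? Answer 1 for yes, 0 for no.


Strings: "pdgfld", "ljdojl"
Sorted first:  ddfglp
Sorted second: djjllo
Differ at position 1: 'd' vs 'j' => not anagrams

0


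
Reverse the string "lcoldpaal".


Input: lcoldpaal
Reading characters right to left:
  Position 8: 'l'
  Position 7: 'a'
  Position 6: 'a'
  Position 5: 'p'
  Position 4: 'd'
  Position 3: 'l'
  Position 2: 'o'
  Position 1: 'c'
  Position 0: 'l'
Reversed: laapdlocl

laapdlocl


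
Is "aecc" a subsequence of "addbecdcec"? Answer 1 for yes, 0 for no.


Check if "aecc" is a subsequence of "addbecdcec"
Greedy scan:
  Position 0 ('a'): matches sub[0] = 'a'
  Position 1 ('d'): no match needed
  Position 2 ('d'): no match needed
  Position 3 ('b'): no match needed
  Position 4 ('e'): matches sub[1] = 'e'
  Position 5 ('c'): matches sub[2] = 'c'
  Position 6 ('d'): no match needed
  Position 7 ('c'): matches sub[3] = 'c'
  Position 8 ('e'): no match needed
  Position 9 ('c'): no match needed
All 4 characters matched => is a subsequence

1


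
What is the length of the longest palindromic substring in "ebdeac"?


Input: "ebdeac"
Checking substrings for palindromes:
  No multi-char palindromic substrings found
Longest palindromic substring: "e" with length 1

1


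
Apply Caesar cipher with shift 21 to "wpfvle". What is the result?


Caesar cipher: shift "wpfvle" by 21
  'w' (pos 22) + 21 = pos 17 = 'r'
  'p' (pos 15) + 21 = pos 10 = 'k'
  'f' (pos 5) + 21 = pos 0 = 'a'
  'v' (pos 21) + 21 = pos 16 = 'q'
  'l' (pos 11) + 21 = pos 6 = 'g'
  'e' (pos 4) + 21 = pos 25 = 'z'
Result: rkaqgz

rkaqgz


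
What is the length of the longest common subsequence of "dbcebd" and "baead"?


LCS of "dbcebd" and "baead"
DP table:
           b    a    e    a    d
      0    0    0    0    0    0
  d   0    0    0    0    0    1
  b   0    1    1    1    1    1
  c   0    1    1    1    1    1
  e   0    1    1    2    2    2
  b   0    1    1    2    2    2
  d   0    1    1    2    2    3
LCS length = dp[6][5] = 3

3


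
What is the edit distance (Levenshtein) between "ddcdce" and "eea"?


Computing edit distance: "ddcdce" -> "eea"
DP table:
           e    e    a
      0    1    2    3
  d   1    1    2    3
  d   2    2    2    3
  c   3    3    3    3
  d   4    4    4    4
  c   5    5    5    5
  e   6    5    5    6
Edit distance = dp[6][3] = 6

6


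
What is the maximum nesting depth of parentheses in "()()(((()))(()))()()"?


Input: "()()(((()))(()))()()"
Tracking depth:
  Position 0 '(': depth becomes 1
  Position 1 ')': depth becomes 0
  Position 2 '(': depth becomes 1
  Position 3 ')': depth becomes 0
  Position 4 '(': depth becomes 1
  Position 5 '(': depth becomes 2
  Position 6 '(': depth becomes 3
  Position 7 '(': depth becomes 4
  Position 8 ')': depth becomes 3
  Position 9 ')': depth becomes 2
  Position 10 ')': depth becomes 1
  Position 11 '(': depth becomes 2
  Position 12 '(': depth becomes 3
  Position 13 ')': depth becomes 2
  Position 14 ')': depth becomes 1
  Position 15 ')': depth becomes 0
  Position 16 '(': depth becomes 1
  Position 17 ')': depth becomes 0
  Position 18 '(': depth becomes 1
  Position 19 ')': depth becomes 0
Maximum depth reached: 4

4


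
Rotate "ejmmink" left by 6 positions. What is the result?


Input: "ejmmink", rotate left by 6
First 6 characters: "ejmmin"
Remaining characters: "k"
Concatenate remaining + first: "k" + "ejmmin" = "kejmmin"

kejmmin


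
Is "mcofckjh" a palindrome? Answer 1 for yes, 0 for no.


Input: mcofckjh
Reversed: hjkcfocm
  Compare pos 0 ('m') with pos 7 ('h'): MISMATCH
  Compare pos 1 ('c') with pos 6 ('j'): MISMATCH
  Compare pos 2 ('o') with pos 5 ('k'): MISMATCH
  Compare pos 3 ('f') with pos 4 ('c'): MISMATCH
Result: not a palindrome

0


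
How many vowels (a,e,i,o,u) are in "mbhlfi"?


Input: mbhlfi
Checking each character:
  'm' at position 0: consonant
  'b' at position 1: consonant
  'h' at position 2: consonant
  'l' at position 3: consonant
  'f' at position 4: consonant
  'i' at position 5: vowel (running total: 1)
Total vowels: 1

1


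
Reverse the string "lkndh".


Input: lkndh
Reading characters right to left:
  Position 4: 'h'
  Position 3: 'd'
  Position 2: 'n'
  Position 1: 'k'
  Position 0: 'l'
Reversed: hdnkl

hdnkl


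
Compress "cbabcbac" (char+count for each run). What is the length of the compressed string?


Input: cbabcbac
Runs:
  'c' x 1 => "c1"
  'b' x 1 => "b1"
  'a' x 1 => "a1"
  'b' x 1 => "b1"
  'c' x 1 => "c1"
  'b' x 1 => "b1"
  'a' x 1 => "a1"
  'c' x 1 => "c1"
Compressed: "c1b1a1b1c1b1a1c1"
Compressed length: 16

16


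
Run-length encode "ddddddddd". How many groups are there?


Input: ddddddddd
Scanning for consecutive runs:
  Group 1: 'd' x 9 (positions 0-8)
Total groups: 1

1


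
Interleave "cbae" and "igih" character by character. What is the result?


Interleaving "cbae" and "igih":
  Position 0: 'c' from first, 'i' from second => "ci"
  Position 1: 'b' from first, 'g' from second => "bg"
  Position 2: 'a' from first, 'i' from second => "ai"
  Position 3: 'e' from first, 'h' from second => "eh"
Result: cibgaieh

cibgaieh


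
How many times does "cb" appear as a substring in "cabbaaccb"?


Searching for "cb" in "cabbaaccb"
Scanning each position:
  Position 0: "ca" => no
  Position 1: "ab" => no
  Position 2: "bb" => no
  Position 3: "ba" => no
  Position 4: "aa" => no
  Position 5: "ac" => no
  Position 6: "cc" => no
  Position 7: "cb" => MATCH
Total occurrences: 1

1


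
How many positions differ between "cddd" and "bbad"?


Comparing "cddd" and "bbad" position by position:
  Position 0: 'c' vs 'b' => DIFFER
  Position 1: 'd' vs 'b' => DIFFER
  Position 2: 'd' vs 'a' => DIFFER
  Position 3: 'd' vs 'd' => same
Positions that differ: 3

3


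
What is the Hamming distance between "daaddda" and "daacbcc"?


Comparing "daaddda" and "daacbcc" position by position:
  Position 0: 'd' vs 'd' => same
  Position 1: 'a' vs 'a' => same
  Position 2: 'a' vs 'a' => same
  Position 3: 'd' vs 'c' => differ
  Position 4: 'd' vs 'b' => differ
  Position 5: 'd' vs 'c' => differ
  Position 6: 'a' vs 'c' => differ
Total differences (Hamming distance): 4

4


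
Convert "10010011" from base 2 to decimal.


Input: "10010011" in base 2
Positional expansion:
  Digit '1' (value 1) x 2^7 = 128
  Digit '0' (value 0) x 2^6 = 0
  Digit '0' (value 0) x 2^5 = 0
  Digit '1' (value 1) x 2^4 = 16
  Digit '0' (value 0) x 2^3 = 0
  Digit '0' (value 0) x 2^2 = 0
  Digit '1' (value 1) x 2^1 = 2
  Digit '1' (value 1) x 2^0 = 1
Sum = 147

147


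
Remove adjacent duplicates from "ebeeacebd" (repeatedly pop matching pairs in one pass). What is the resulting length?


Input: ebeeacebd
Stack-based adjacent duplicate removal:
  Read 'e': push. Stack: e
  Read 'b': push. Stack: eb
  Read 'e': push. Stack: ebe
  Read 'e': matches stack top 'e' => pop. Stack: eb
  Read 'a': push. Stack: eba
  Read 'c': push. Stack: ebac
  Read 'e': push. Stack: ebace
  Read 'b': push. Stack: ebaceb
  Read 'd': push. Stack: ebacebd
Final stack: "ebacebd" (length 7)

7


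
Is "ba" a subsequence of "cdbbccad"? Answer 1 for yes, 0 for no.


Check if "ba" is a subsequence of "cdbbccad"
Greedy scan:
  Position 0 ('c'): no match needed
  Position 1 ('d'): no match needed
  Position 2 ('b'): matches sub[0] = 'b'
  Position 3 ('b'): no match needed
  Position 4 ('c'): no match needed
  Position 5 ('c'): no match needed
  Position 6 ('a'): matches sub[1] = 'a'
  Position 7 ('d'): no match needed
All 2 characters matched => is a subsequence

1


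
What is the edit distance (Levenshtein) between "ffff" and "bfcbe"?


Computing edit distance: "ffff" -> "bfcbe"
DP table:
           b    f    c    b    e
      0    1    2    3    4    5
  f   1    1    1    2    3    4
  f   2    2    1    2    3    4
  f   3    3    2    2    3    4
  f   4    4    3    3    3    4
Edit distance = dp[4][5] = 4

4


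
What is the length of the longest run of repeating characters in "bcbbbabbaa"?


Input: "bcbbbabbaa"
Scanning for longest run:
  Position 1 ('c'): new char, reset run to 1
  Position 2 ('b'): new char, reset run to 1
  Position 3 ('b'): continues run of 'b', length=2
  Position 4 ('b'): continues run of 'b', length=3
  Position 5 ('a'): new char, reset run to 1
  Position 6 ('b'): new char, reset run to 1
  Position 7 ('b'): continues run of 'b', length=2
  Position 8 ('a'): new char, reset run to 1
  Position 9 ('a'): continues run of 'a', length=2
Longest run: 'b' with length 3

3


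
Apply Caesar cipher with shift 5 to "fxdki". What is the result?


Caesar cipher: shift "fxdki" by 5
  'f' (pos 5) + 5 = pos 10 = 'k'
  'x' (pos 23) + 5 = pos 2 = 'c'
  'd' (pos 3) + 5 = pos 8 = 'i'
  'k' (pos 10) + 5 = pos 15 = 'p'
  'i' (pos 8) + 5 = pos 13 = 'n'
Result: kcipn

kcipn


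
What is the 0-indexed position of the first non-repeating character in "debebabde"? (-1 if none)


Input: debebabde
Character frequencies:
  'a': 1
  'b': 3
  'd': 2
  'e': 3
Scanning left to right for freq == 1:
  Position 0 ('d'): freq=2, skip
  Position 1 ('e'): freq=3, skip
  Position 2 ('b'): freq=3, skip
  Position 3 ('e'): freq=3, skip
  Position 4 ('b'): freq=3, skip
  Position 5 ('a'): unique! => answer = 5

5


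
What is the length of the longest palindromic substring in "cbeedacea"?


Input: "cbeedacea"
Checking substrings for palindromes:
  [2:4] "ee" (len 2) => palindrome
Longest palindromic substring: "ee" with length 2

2


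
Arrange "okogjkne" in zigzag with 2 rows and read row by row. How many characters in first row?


Zigzag "okogjkne" into 2 rows:
Placing characters:
  'o' => row 0
  'k' => row 1
  'o' => row 0
  'g' => row 1
  'j' => row 0
  'k' => row 1
  'n' => row 0
  'e' => row 1
Rows:
  Row 0: "oojn"
  Row 1: "kgke"
First row length: 4

4


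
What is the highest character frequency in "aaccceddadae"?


Input: aaccceddadae
Character counts:
  'a': 4
  'c': 3
  'd': 3
  'e': 2
Maximum frequency: 4

4


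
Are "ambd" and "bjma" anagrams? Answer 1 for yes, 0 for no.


Strings: "ambd", "bjma"
Sorted first:  abdm
Sorted second: abjm
Differ at position 2: 'd' vs 'j' => not anagrams

0


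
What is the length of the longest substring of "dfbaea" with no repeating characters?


Input: "dfbaea"
Sliding window (track last position of each char):
  Position 0 ('d'): window [0,0] length 1 -- new best
  Position 1 ('f'): window [0,1] length 2 -- new best
  Position 2 ('b'): window [0,2] length 3 -- new best
  Position 3 ('a'): window [0,3] length 4 -- new best
  Position 4 ('e'): window [0,4] length 5 -- new best
  Position 5 ('a'): repeat (last at 3), move window start to 4
  Position 5 ('a'): window [4,5] length 2
Longest substring with no repeats: "dfbae" with length 5

5


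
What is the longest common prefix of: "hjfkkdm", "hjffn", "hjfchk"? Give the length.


Words: hjfkkdm, hjffn, hjfchk
  Position 0: all 'h' => match
  Position 1: all 'j' => match
  Position 2: all 'f' => match
  Position 3: ('k', 'f', 'c') => mismatch, stop
LCP = "hjf" (length 3)

3


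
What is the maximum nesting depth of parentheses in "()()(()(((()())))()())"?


Input: "()()(()(((()())))()())"
Tracking depth:
  Position 0 '(': depth becomes 1
  Position 1 ')': depth becomes 0
  Position 2 '(': depth becomes 1
  Position 3 ')': depth becomes 0
  Position 4 '(': depth becomes 1
  Position 5 '(': depth becomes 2
  Position 6 ')': depth becomes 1
  Position 7 '(': depth becomes 2
  Position 8 '(': depth becomes 3
  Position 9 '(': depth becomes 4
  Position 10 '(': depth becomes 5
  Position 11 ')': depth becomes 4
  Position 12 '(': depth becomes 5
  Position 13 ')': depth becomes 4
  Position 14 ')': depth becomes 3
  Position 15 ')': depth becomes 2
  Position 16 ')': depth becomes 1
  Position 17 '(': depth becomes 2
  Position 18 ')': depth becomes 1
  Position 19 '(': depth becomes 2
  Position 20 ')': depth becomes 1
  Position 21 ')': depth becomes 0
Maximum depth reached: 5

5


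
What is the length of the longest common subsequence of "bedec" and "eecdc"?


LCS of "bedec" and "eecdc"
DP table:
           e    e    c    d    c
      0    0    0    0    0    0
  b   0    0    0    0    0    0
  e   0    1    1    1    1    1
  d   0    1    1    1    2    2
  e   0    1    2    2    2    2
  c   0    1    2    3    3    3
LCS length = dp[5][5] = 3

3


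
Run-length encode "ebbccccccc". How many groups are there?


Input: ebbccccccc
Scanning for consecutive runs:
  Group 1: 'e' x 1 (positions 0-0)
  Group 2: 'b' x 2 (positions 1-2)
  Group 3: 'c' x 7 (positions 3-9)
Total groups: 3

3


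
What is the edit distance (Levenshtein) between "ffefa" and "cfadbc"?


Computing edit distance: "ffefa" -> "cfadbc"
DP table:
           c    f    a    d    b    c
      0    1    2    3    4    5    6
  f   1    1    1    2    3    4    5
  f   2    2    1    2    3    4    5
  e   3    3    2    2    3    4    5
  f   4    4    3    3    3    4    5
  a   5    5    4    3    4    4    5
Edit distance = dp[5][6] = 5

5


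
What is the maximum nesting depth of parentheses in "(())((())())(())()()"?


Input: "(())((())())(())()()"
Tracking depth:
  Position 0 '(': depth becomes 1
  Position 1 '(': depth becomes 2
  Position 2 ')': depth becomes 1
  Position 3 ')': depth becomes 0
  Position 4 '(': depth becomes 1
  Position 5 '(': depth becomes 2
  Position 6 '(': depth becomes 3
  Position 7 ')': depth becomes 2
  Position 8 ')': depth becomes 1
  Position 9 '(': depth becomes 2
  Position 10 ')': depth becomes 1
  Position 11 ')': depth becomes 0
  Position 12 '(': depth becomes 1
  Position 13 '(': depth becomes 2
  Position 14 ')': depth becomes 1
  Position 15 ')': depth becomes 0
  Position 16 '(': depth becomes 1
  Position 17 ')': depth becomes 0
  Position 18 '(': depth becomes 1
  Position 19 ')': depth becomes 0
Maximum depth reached: 3

3


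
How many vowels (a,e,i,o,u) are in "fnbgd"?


Input: fnbgd
Checking each character:
  'f' at position 0: consonant
  'n' at position 1: consonant
  'b' at position 2: consonant
  'g' at position 3: consonant
  'd' at position 4: consonant
Total vowels: 0

0


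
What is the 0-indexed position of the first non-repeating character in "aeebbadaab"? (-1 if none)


Input: aeebbadaab
Character frequencies:
  'a': 4
  'b': 3
  'd': 1
  'e': 2
Scanning left to right for freq == 1:
  Position 0 ('a'): freq=4, skip
  Position 1 ('e'): freq=2, skip
  Position 2 ('e'): freq=2, skip
  Position 3 ('b'): freq=3, skip
  Position 4 ('b'): freq=3, skip
  Position 5 ('a'): freq=4, skip
  Position 6 ('d'): unique! => answer = 6

6


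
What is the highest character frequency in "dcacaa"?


Input: dcacaa
Character counts:
  'a': 3
  'c': 2
  'd': 1
Maximum frequency: 3

3


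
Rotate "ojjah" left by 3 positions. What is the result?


Input: "ojjah", rotate left by 3
First 3 characters: "ojj"
Remaining characters: "ah"
Concatenate remaining + first: "ah" + "ojj" = "ahojj"

ahojj


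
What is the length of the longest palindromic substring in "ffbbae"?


Input: "ffbbae"
Checking substrings for palindromes:
  [0:2] "ff" (len 2) => palindrome
  [2:4] "bb" (len 2) => palindrome
Longest palindromic substring: "ff" with length 2

2


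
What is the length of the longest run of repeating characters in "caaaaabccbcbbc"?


Input: "caaaaabccbcbbc"
Scanning for longest run:
  Position 1 ('a'): new char, reset run to 1
  Position 2 ('a'): continues run of 'a', length=2
  Position 3 ('a'): continues run of 'a', length=3
  Position 4 ('a'): continues run of 'a', length=4
  Position 5 ('a'): continues run of 'a', length=5
  Position 6 ('b'): new char, reset run to 1
  Position 7 ('c'): new char, reset run to 1
  Position 8 ('c'): continues run of 'c', length=2
  Position 9 ('b'): new char, reset run to 1
  Position 10 ('c'): new char, reset run to 1
  Position 11 ('b'): new char, reset run to 1
  Position 12 ('b'): continues run of 'b', length=2
  Position 13 ('c'): new char, reset run to 1
Longest run: 'a' with length 5

5


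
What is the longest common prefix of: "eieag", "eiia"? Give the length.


Words: eieag, eiia
  Position 0: all 'e' => match
  Position 1: all 'i' => match
  Position 2: ('e', 'i') => mismatch, stop
LCP = "ei" (length 2)

2


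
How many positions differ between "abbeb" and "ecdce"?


Comparing "abbeb" and "ecdce" position by position:
  Position 0: 'a' vs 'e' => DIFFER
  Position 1: 'b' vs 'c' => DIFFER
  Position 2: 'b' vs 'd' => DIFFER
  Position 3: 'e' vs 'c' => DIFFER
  Position 4: 'b' vs 'e' => DIFFER
Positions that differ: 5

5


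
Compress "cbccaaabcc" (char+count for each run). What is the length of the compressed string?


Input: cbccaaabcc
Runs:
  'c' x 1 => "c1"
  'b' x 1 => "b1"
  'c' x 2 => "c2"
  'a' x 3 => "a3"
  'b' x 1 => "b1"
  'c' x 2 => "c2"
Compressed: "c1b1c2a3b1c2"
Compressed length: 12

12


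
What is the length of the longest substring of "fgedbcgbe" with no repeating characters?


Input: "fgedbcgbe"
Sliding window (track last position of each char):
  Position 0 ('f'): window [0,0] length 1 -- new best
  Position 1 ('g'): window [0,1] length 2 -- new best
  Position 2 ('e'): window [0,2] length 3 -- new best
  Position 3 ('d'): window [0,3] length 4 -- new best
  Position 4 ('b'): window [0,4] length 5 -- new best
  Position 5 ('c'): window [0,5] length 6 -- new best
  Position 6 ('g'): repeat (last at 1), move window start to 2
  Position 6 ('g'): window [2,6] length 5
  Position 7 ('b'): repeat (last at 4), move window start to 5
  Position 7 ('b'): window [5,7] length 3
  Position 8 ('e'): window [5,8] length 4
Longest substring with no repeats: "fgedbc" with length 6

6


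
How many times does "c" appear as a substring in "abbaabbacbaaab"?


Searching for "c" in "abbaabbacbaaab"
Scanning each position:
  Position 0: "a" => no
  Position 1: "b" => no
  Position 2: "b" => no
  Position 3: "a" => no
  Position 4: "a" => no
  Position 5: "b" => no
  Position 6: "b" => no
  Position 7: "a" => no
  Position 8: "c" => MATCH
  Position 9: "b" => no
  Position 10: "a" => no
  Position 11: "a" => no
  Position 12: "a" => no
  Position 13: "b" => no
Total occurrences: 1

1


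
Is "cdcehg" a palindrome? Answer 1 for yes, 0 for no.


Input: cdcehg
Reversed: ghecdc
  Compare pos 0 ('c') with pos 5 ('g'): MISMATCH
  Compare pos 1 ('d') with pos 4 ('h'): MISMATCH
  Compare pos 2 ('c') with pos 3 ('e'): MISMATCH
Result: not a palindrome

0


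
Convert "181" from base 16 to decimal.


Input: "181" in base 16
Positional expansion:
  Digit '1' (value 1) x 16^2 = 256
  Digit '8' (value 8) x 16^1 = 128
  Digit '1' (value 1) x 16^0 = 1
Sum = 385

385


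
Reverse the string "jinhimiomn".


Input: jinhimiomn
Reading characters right to left:
  Position 9: 'n'
  Position 8: 'm'
  Position 7: 'o'
  Position 6: 'i'
  Position 5: 'm'
  Position 4: 'i'
  Position 3: 'h'
  Position 2: 'n'
  Position 1: 'i'
  Position 0: 'j'
Reversed: nmoimihnij

nmoimihnij


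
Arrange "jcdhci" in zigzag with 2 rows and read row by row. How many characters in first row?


Zigzag "jcdhci" into 2 rows:
Placing characters:
  'j' => row 0
  'c' => row 1
  'd' => row 0
  'h' => row 1
  'c' => row 0
  'i' => row 1
Rows:
  Row 0: "jdc"
  Row 1: "chi"
First row length: 3

3


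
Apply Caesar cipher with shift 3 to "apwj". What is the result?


Caesar cipher: shift "apwj" by 3
  'a' (pos 0) + 3 = pos 3 = 'd'
  'p' (pos 15) + 3 = pos 18 = 's'
  'w' (pos 22) + 3 = pos 25 = 'z'
  'j' (pos 9) + 3 = pos 12 = 'm'
Result: dszm

dszm


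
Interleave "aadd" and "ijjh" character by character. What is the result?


Interleaving "aadd" and "ijjh":
  Position 0: 'a' from first, 'i' from second => "ai"
  Position 1: 'a' from first, 'j' from second => "aj"
  Position 2: 'd' from first, 'j' from second => "dj"
  Position 3: 'd' from first, 'h' from second => "dh"
Result: aiajdjdh

aiajdjdh


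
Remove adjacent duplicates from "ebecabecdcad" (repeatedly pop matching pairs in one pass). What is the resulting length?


Input: ebecabecdcad
Stack-based adjacent duplicate removal:
  Read 'e': push. Stack: e
  Read 'b': push. Stack: eb
  Read 'e': push. Stack: ebe
  Read 'c': push. Stack: ebec
  Read 'a': push. Stack: ebeca
  Read 'b': push. Stack: ebecab
  Read 'e': push. Stack: ebecabe
  Read 'c': push. Stack: ebecabec
  Read 'd': push. Stack: ebecabecd
  Read 'c': push. Stack: ebecabecdc
  Read 'a': push. Stack: ebecabecdca
  Read 'd': push. Stack: ebecabecdcad
Final stack: "ebecabecdcad" (length 12)

12


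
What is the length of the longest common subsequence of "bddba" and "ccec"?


LCS of "bddba" and "ccec"
DP table:
           c    c    e    c
      0    0    0    0    0
  b   0    0    0    0    0
  d   0    0    0    0    0
  d   0    0    0    0    0
  b   0    0    0    0    0
  a   0    0    0    0    0
LCS length = dp[5][4] = 0

0


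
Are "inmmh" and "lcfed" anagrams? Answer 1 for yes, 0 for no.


Strings: "inmmh", "lcfed"
Sorted first:  himmn
Sorted second: cdefl
Differ at position 0: 'h' vs 'c' => not anagrams

0


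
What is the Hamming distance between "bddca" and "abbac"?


Comparing "bddca" and "abbac" position by position:
  Position 0: 'b' vs 'a' => differ
  Position 1: 'd' vs 'b' => differ
  Position 2: 'd' vs 'b' => differ
  Position 3: 'c' vs 'a' => differ
  Position 4: 'a' vs 'c' => differ
Total differences (Hamming distance): 5

5


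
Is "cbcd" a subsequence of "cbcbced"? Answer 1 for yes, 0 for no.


Check if "cbcd" is a subsequence of "cbcbced"
Greedy scan:
  Position 0 ('c'): matches sub[0] = 'c'
  Position 1 ('b'): matches sub[1] = 'b'
  Position 2 ('c'): matches sub[2] = 'c'
  Position 3 ('b'): no match needed
  Position 4 ('c'): no match needed
  Position 5 ('e'): no match needed
  Position 6 ('d'): matches sub[3] = 'd'
All 4 characters matched => is a subsequence

1


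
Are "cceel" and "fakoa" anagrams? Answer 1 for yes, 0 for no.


Strings: "cceel", "fakoa"
Sorted first:  cceel
Sorted second: aafko
Differ at position 0: 'c' vs 'a' => not anagrams

0


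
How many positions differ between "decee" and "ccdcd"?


Comparing "decee" and "ccdcd" position by position:
  Position 0: 'd' vs 'c' => DIFFER
  Position 1: 'e' vs 'c' => DIFFER
  Position 2: 'c' vs 'd' => DIFFER
  Position 3: 'e' vs 'c' => DIFFER
  Position 4: 'e' vs 'd' => DIFFER
Positions that differ: 5

5


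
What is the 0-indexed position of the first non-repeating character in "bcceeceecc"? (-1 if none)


Input: bcceeceecc
Character frequencies:
  'b': 1
  'c': 5
  'e': 4
Scanning left to right for freq == 1:
  Position 0 ('b'): unique! => answer = 0

0


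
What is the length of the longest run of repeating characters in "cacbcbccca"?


Input: "cacbcbccca"
Scanning for longest run:
  Position 1 ('a'): new char, reset run to 1
  Position 2 ('c'): new char, reset run to 1
  Position 3 ('b'): new char, reset run to 1
  Position 4 ('c'): new char, reset run to 1
  Position 5 ('b'): new char, reset run to 1
  Position 6 ('c'): new char, reset run to 1
  Position 7 ('c'): continues run of 'c', length=2
  Position 8 ('c'): continues run of 'c', length=3
  Position 9 ('a'): new char, reset run to 1
Longest run: 'c' with length 3

3


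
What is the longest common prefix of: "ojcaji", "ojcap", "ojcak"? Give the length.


Words: ojcaji, ojcap, ojcak
  Position 0: all 'o' => match
  Position 1: all 'j' => match
  Position 2: all 'c' => match
  Position 3: all 'a' => match
  Position 4: ('j', 'p', 'k') => mismatch, stop
LCP = "ojca" (length 4)

4


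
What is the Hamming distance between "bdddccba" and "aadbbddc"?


Comparing "bdddccba" and "aadbbddc" position by position:
  Position 0: 'b' vs 'a' => differ
  Position 1: 'd' vs 'a' => differ
  Position 2: 'd' vs 'd' => same
  Position 3: 'd' vs 'b' => differ
  Position 4: 'c' vs 'b' => differ
  Position 5: 'c' vs 'd' => differ
  Position 6: 'b' vs 'd' => differ
  Position 7: 'a' vs 'c' => differ
Total differences (Hamming distance): 7

7


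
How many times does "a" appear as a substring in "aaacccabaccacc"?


Searching for "a" in "aaacccabaccacc"
Scanning each position:
  Position 0: "a" => MATCH
  Position 1: "a" => MATCH
  Position 2: "a" => MATCH
  Position 3: "c" => no
  Position 4: "c" => no
  Position 5: "c" => no
  Position 6: "a" => MATCH
  Position 7: "b" => no
  Position 8: "a" => MATCH
  Position 9: "c" => no
  Position 10: "c" => no
  Position 11: "a" => MATCH
  Position 12: "c" => no
  Position 13: "c" => no
Total occurrences: 6

6


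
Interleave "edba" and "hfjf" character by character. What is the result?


Interleaving "edba" and "hfjf":
  Position 0: 'e' from first, 'h' from second => "eh"
  Position 1: 'd' from first, 'f' from second => "df"
  Position 2: 'b' from first, 'j' from second => "bj"
  Position 3: 'a' from first, 'f' from second => "af"
Result: ehdfbjaf

ehdfbjaf


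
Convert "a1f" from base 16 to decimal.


Input: "a1f" in base 16
Positional expansion:
  Digit 'a' (value 10) x 16^2 = 2560
  Digit '1' (value 1) x 16^1 = 16
  Digit 'f' (value 15) x 16^0 = 15
Sum = 2591

2591


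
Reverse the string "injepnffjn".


Input: injepnffjn
Reading characters right to left:
  Position 9: 'n'
  Position 8: 'j'
  Position 7: 'f'
  Position 6: 'f'
  Position 5: 'n'
  Position 4: 'p'
  Position 3: 'e'
  Position 2: 'j'
  Position 1: 'n'
  Position 0: 'i'
Reversed: njffnpejni

njffnpejni


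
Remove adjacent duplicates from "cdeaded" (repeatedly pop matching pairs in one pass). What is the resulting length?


Input: cdeaded
Stack-based adjacent duplicate removal:
  Read 'c': push. Stack: c
  Read 'd': push. Stack: cd
  Read 'e': push. Stack: cde
  Read 'a': push. Stack: cdea
  Read 'd': push. Stack: cdead
  Read 'e': push. Stack: cdeade
  Read 'd': push. Stack: cdeaded
Final stack: "cdeaded" (length 7)

7


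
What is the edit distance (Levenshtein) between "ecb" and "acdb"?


Computing edit distance: "ecb" -> "acdb"
DP table:
           a    c    d    b
      0    1    2    3    4
  e   1    1    2    3    4
  c   2    2    1    2    3
  b   3    3    2    2    2
Edit distance = dp[3][4] = 2

2


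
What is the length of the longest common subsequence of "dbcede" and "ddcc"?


LCS of "dbcede" and "ddcc"
DP table:
           d    d    c    c
      0    0    0    0    0
  d   0    1    1    1    1
  b   0    1    1    1    1
  c   0    1    1    2    2
  e   0    1    1    2    2
  d   0    1    2    2    2
  e   0    1    2    2    2
LCS length = dp[6][4] = 2

2


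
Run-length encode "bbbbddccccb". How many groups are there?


Input: bbbbddccccb
Scanning for consecutive runs:
  Group 1: 'b' x 4 (positions 0-3)
  Group 2: 'd' x 2 (positions 4-5)
  Group 3: 'c' x 4 (positions 6-9)
  Group 4: 'b' x 1 (positions 10-10)
Total groups: 4

4


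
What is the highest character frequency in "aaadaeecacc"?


Input: aaadaeecacc
Character counts:
  'a': 5
  'c': 3
  'd': 1
  'e': 2
Maximum frequency: 5

5


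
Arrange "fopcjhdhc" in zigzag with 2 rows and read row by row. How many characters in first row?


Zigzag "fopcjhdhc" into 2 rows:
Placing characters:
  'f' => row 0
  'o' => row 1
  'p' => row 0
  'c' => row 1
  'j' => row 0
  'h' => row 1
  'd' => row 0
  'h' => row 1
  'c' => row 0
Rows:
  Row 0: "fpjdc"
  Row 1: "ochh"
First row length: 5

5


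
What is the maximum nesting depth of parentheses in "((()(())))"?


Input: "((()(())))"
Tracking depth:
  Position 0 '(': depth becomes 1
  Position 1 '(': depth becomes 2
  Position 2 '(': depth becomes 3
  Position 3 ')': depth becomes 2
  Position 4 '(': depth becomes 3
  Position 5 '(': depth becomes 4
  Position 6 ')': depth becomes 3
  Position 7 ')': depth becomes 2
  Position 8 ')': depth becomes 1
  Position 9 ')': depth becomes 0
Maximum depth reached: 4

4


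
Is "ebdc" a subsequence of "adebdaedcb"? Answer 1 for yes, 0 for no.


Check if "ebdc" is a subsequence of "adebdaedcb"
Greedy scan:
  Position 0 ('a'): no match needed
  Position 1 ('d'): no match needed
  Position 2 ('e'): matches sub[0] = 'e'
  Position 3 ('b'): matches sub[1] = 'b'
  Position 4 ('d'): matches sub[2] = 'd'
  Position 5 ('a'): no match needed
  Position 6 ('e'): no match needed
  Position 7 ('d'): no match needed
  Position 8 ('c'): matches sub[3] = 'c'
  Position 9 ('b'): no match needed
All 4 characters matched => is a subsequence

1


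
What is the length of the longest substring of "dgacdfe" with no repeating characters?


Input: "dgacdfe"
Sliding window (track last position of each char):
  Position 0 ('d'): window [0,0] length 1 -- new best
  Position 1 ('g'): window [0,1] length 2 -- new best
  Position 2 ('a'): window [0,2] length 3 -- new best
  Position 3 ('c'): window [0,3] length 4 -- new best
  Position 4 ('d'): repeat (last at 0), move window start to 1
  Position 4 ('d'): window [1,4] length 4
  Position 5 ('f'): window [1,5] length 5 -- new best
  Position 6 ('e'): window [1,6] length 6 -- new best
Longest substring with no repeats: "gacdfe" with length 6

6


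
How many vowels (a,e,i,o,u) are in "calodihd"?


Input: calodihd
Checking each character:
  'c' at position 0: consonant
  'a' at position 1: vowel (running total: 1)
  'l' at position 2: consonant
  'o' at position 3: vowel (running total: 2)
  'd' at position 4: consonant
  'i' at position 5: vowel (running total: 3)
  'h' at position 6: consonant
  'd' at position 7: consonant
Total vowels: 3

3


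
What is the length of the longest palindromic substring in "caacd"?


Input: "caacd"
Checking substrings for palindromes:
  [0:4] "caac" (len 4) => palindrome
  [1:3] "aa" (len 2) => palindrome
Longest palindromic substring: "caac" with length 4

4


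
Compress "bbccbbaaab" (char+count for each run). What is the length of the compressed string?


Input: bbccbbaaab
Runs:
  'b' x 2 => "b2"
  'c' x 2 => "c2"
  'b' x 2 => "b2"
  'a' x 3 => "a3"
  'b' x 1 => "b1"
Compressed: "b2c2b2a3b1"
Compressed length: 10

10


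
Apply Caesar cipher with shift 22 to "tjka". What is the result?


Caesar cipher: shift "tjka" by 22
  't' (pos 19) + 22 = pos 15 = 'p'
  'j' (pos 9) + 22 = pos 5 = 'f'
  'k' (pos 10) + 22 = pos 6 = 'g'
  'a' (pos 0) + 22 = pos 22 = 'w'
Result: pfgw

pfgw


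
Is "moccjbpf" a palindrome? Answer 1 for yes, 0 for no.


Input: moccjbpf
Reversed: fpbjccom
  Compare pos 0 ('m') with pos 7 ('f'): MISMATCH
  Compare pos 1 ('o') with pos 6 ('p'): MISMATCH
  Compare pos 2 ('c') with pos 5 ('b'): MISMATCH
  Compare pos 3 ('c') with pos 4 ('j'): MISMATCH
Result: not a palindrome

0


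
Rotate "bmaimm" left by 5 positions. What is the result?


Input: "bmaimm", rotate left by 5
First 5 characters: "bmaim"
Remaining characters: "m"
Concatenate remaining + first: "m" + "bmaim" = "mbmaim"

mbmaim


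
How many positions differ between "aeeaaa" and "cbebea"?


Comparing "aeeaaa" and "cbebea" position by position:
  Position 0: 'a' vs 'c' => DIFFER
  Position 1: 'e' vs 'b' => DIFFER
  Position 2: 'e' vs 'e' => same
  Position 3: 'a' vs 'b' => DIFFER
  Position 4: 'a' vs 'e' => DIFFER
  Position 5: 'a' vs 'a' => same
Positions that differ: 4

4


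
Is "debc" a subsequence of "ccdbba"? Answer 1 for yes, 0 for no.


Check if "debc" is a subsequence of "ccdbba"
Greedy scan:
  Position 0 ('c'): no match needed
  Position 1 ('c'): no match needed
  Position 2 ('d'): matches sub[0] = 'd'
  Position 3 ('b'): no match needed
  Position 4 ('b'): no match needed
  Position 5 ('a'): no match needed
Only matched 1/4 characters => not a subsequence

0


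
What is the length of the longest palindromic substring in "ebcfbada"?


Input: "ebcfbada"
Checking substrings for palindromes:
  [5:8] "ada" (len 3) => palindrome
Longest palindromic substring: "ada" with length 3

3


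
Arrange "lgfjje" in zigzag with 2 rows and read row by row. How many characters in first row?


Zigzag "lgfjje" into 2 rows:
Placing characters:
  'l' => row 0
  'g' => row 1
  'f' => row 0
  'j' => row 1
  'j' => row 0
  'e' => row 1
Rows:
  Row 0: "lfj"
  Row 1: "gje"
First row length: 3

3


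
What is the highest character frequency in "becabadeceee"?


Input: becabadeceee
Character counts:
  'a': 2
  'b': 2
  'c': 2
  'd': 1
  'e': 5
Maximum frequency: 5

5


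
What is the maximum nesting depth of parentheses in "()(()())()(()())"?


Input: "()(()())()(()())"
Tracking depth:
  Position 0 '(': depth becomes 1
  Position 1 ')': depth becomes 0
  Position 2 '(': depth becomes 1
  Position 3 '(': depth becomes 2
  Position 4 ')': depth becomes 1
  Position 5 '(': depth becomes 2
  Position 6 ')': depth becomes 1
  Position 7 ')': depth becomes 0
  Position 8 '(': depth becomes 1
  Position 9 ')': depth becomes 0
  Position 10 '(': depth becomes 1
  Position 11 '(': depth becomes 2
  Position 12 ')': depth becomes 1
  Position 13 '(': depth becomes 2
  Position 14 ')': depth becomes 1
  Position 15 ')': depth becomes 0
Maximum depth reached: 2

2


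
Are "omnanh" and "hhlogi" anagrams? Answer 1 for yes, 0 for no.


Strings: "omnanh", "hhlogi"
Sorted first:  ahmnno
Sorted second: ghhilo
Differ at position 0: 'a' vs 'g' => not anagrams

0


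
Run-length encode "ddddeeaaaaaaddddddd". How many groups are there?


Input: ddddeeaaaaaaddddddd
Scanning for consecutive runs:
  Group 1: 'd' x 4 (positions 0-3)
  Group 2: 'e' x 2 (positions 4-5)
  Group 3: 'a' x 6 (positions 6-11)
  Group 4: 'd' x 7 (positions 12-18)
Total groups: 4

4


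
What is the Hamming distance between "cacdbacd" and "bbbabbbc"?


Comparing "cacdbacd" and "bbbabbbc" position by position:
  Position 0: 'c' vs 'b' => differ
  Position 1: 'a' vs 'b' => differ
  Position 2: 'c' vs 'b' => differ
  Position 3: 'd' vs 'a' => differ
  Position 4: 'b' vs 'b' => same
  Position 5: 'a' vs 'b' => differ
  Position 6: 'c' vs 'b' => differ
  Position 7: 'd' vs 'c' => differ
Total differences (Hamming distance): 7

7
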